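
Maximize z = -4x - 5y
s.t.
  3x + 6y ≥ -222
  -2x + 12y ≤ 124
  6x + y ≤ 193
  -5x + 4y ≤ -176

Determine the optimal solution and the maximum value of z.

At the optimal vertex, 3x + 6y = -222 and -5x + 4y = -176.
Solving simultaneously gives x = 4, y = -39.

x = 4, y = -39, maximum z = 179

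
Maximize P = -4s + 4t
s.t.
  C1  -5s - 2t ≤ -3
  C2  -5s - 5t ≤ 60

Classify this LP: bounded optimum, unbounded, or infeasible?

From the feasible point (9, -21), moving in the direction (-2, 5) keeps every constraint satisfied while P increases without bound.

unbounded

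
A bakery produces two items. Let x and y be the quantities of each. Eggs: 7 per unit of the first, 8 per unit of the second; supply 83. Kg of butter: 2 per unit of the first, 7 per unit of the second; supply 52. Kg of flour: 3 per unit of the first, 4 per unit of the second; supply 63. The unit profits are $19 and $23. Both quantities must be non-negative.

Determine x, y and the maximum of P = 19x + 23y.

Extreme points and P = 19x + 23y:
  (0, 0) → P = 0
  (0, 52/7) → P = 1196/7
  (83/7, 0) → P = 1577/7
  (5, 6) → P = 233

The optimum lies where 7x + 8y = 83 and 2x + 7y = 52.
Solving simultaneously gives x = 5, y = 6.

x = 5, y = 6, maximum P = 233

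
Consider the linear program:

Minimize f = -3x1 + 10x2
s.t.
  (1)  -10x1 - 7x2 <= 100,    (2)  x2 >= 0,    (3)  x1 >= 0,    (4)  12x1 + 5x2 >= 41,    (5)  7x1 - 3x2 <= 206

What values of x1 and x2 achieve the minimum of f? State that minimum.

x1 = 206/7, x2 = 0, minimum f = -618/7

The feasible region is unbounded (it extends along (0, 1), (3, 7)), but f strictly increases along every unbounded feasible direction, so there is no improving ray and the minimum is attained at a vertex.

The binding constraints are x2 = 0 and 7x1 - 3x2 = 206.
Solving simultaneously gives x1 = 206/7, x2 = 0.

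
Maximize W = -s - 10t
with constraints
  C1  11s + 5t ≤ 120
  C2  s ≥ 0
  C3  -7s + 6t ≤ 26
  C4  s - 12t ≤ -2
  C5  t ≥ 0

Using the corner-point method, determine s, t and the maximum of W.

Feasible corners and W = -s - 10t:
  (590/101, 1126/101) → W = -11850/101
  (1430/137, 142/137) → W = -2850/137
  (0, 13/3) → W = -130/3
  (0, 1/6) → W = -5/3

s = 0, t = 1/6, maximum W = -5/3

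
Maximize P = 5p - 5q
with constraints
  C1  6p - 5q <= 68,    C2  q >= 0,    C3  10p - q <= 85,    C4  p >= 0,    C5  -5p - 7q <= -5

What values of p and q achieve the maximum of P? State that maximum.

p = 17/2, q = 0, maximum P = 85/2

Corner points and P = 5p - 5q:
  (17/2, 0) → P = 85/2
  (1, 0) → P = 5
  (0, 5/7) → P = -25/7
The feasible region is unbounded (it extends along (0, 1), (1, 10)), but P strictly decreases along every unbounded feasible direction, so there is no improving ray and the maximum is attained at a vertex.

At the optimal vertex, q = 0 and 10p - q = 85.
Solving simultaneously gives p = 17/2, q = 0.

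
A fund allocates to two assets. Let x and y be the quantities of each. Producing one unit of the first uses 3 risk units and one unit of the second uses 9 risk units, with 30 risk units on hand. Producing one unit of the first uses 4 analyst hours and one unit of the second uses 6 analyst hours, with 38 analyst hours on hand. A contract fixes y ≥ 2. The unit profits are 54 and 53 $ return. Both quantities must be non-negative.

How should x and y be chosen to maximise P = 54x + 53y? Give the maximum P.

Feasible corners and P = 54x + 53y:
  (0, 10/3) → P = 530/3
  (0, 2) → P = 106
  (4, 2) → P = 322

The optimum lies where 3x + 9y = 30 and y = 2.
Solving simultaneously gives x = 4, y = 2.

x = 4, y = 2, maximum P = 322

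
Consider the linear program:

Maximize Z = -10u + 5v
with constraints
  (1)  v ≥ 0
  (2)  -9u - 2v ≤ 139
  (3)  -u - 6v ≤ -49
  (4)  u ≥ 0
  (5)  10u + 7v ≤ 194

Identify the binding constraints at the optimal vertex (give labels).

Feasible corners and Z = -10u + 5v:
  (0, 49/6) → Z = 245/6
  (821/53, 296/53) → Z = -6730/53
  (0, 194/7) → Z = 970/7

The maximum is at (0, 194/7). Substituting into each constraint, equality holds for (4) and (5); the remaining constraints have slack.

(4) and (5)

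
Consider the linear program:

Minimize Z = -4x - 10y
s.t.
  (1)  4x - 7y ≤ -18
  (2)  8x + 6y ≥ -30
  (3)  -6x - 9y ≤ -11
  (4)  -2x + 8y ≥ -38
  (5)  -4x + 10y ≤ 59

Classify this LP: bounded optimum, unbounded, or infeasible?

bounded optimum

Extreme points and Z = -4x - 10y:
  (-85/78, 76/39) → Z = -590/39
  (233/12, 41/3) → Z = -643/3
  (-421/96, 199/48) → Z = -287/12
The feasible region has finitely many vertices and no improving ray; the minimum is -643/3 at (233/12, 41/3).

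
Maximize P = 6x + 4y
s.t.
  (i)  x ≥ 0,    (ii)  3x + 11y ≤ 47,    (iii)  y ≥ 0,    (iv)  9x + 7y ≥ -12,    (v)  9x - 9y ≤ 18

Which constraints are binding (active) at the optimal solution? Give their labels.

(ii) and (v)

Corner points and P = 6x + 4y:
  (0, 47/11) → P = 188/11
  (0, 0) → P = 0
  (69/14, 41/14) → P = 289/7
  (2, 0) → P = 12

The maximum is at (69/14, 41/14). Substituting into each constraint, equality holds for (ii) and (v); the remaining constraints have slack.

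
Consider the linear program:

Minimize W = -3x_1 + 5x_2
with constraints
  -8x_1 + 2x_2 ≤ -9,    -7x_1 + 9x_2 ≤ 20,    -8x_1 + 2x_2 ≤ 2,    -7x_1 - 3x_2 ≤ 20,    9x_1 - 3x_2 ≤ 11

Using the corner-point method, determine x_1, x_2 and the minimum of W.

Feasible corners and W = -3x_1 + 5x_2:
  (121/58, 223/58) → W = 376/29
  (5/6, -7/6) → W = -25/3
  (53/20, 257/60) → W = 202/15

The optimum lies where -8x_1 + 2x_2 = -9 and 9x_1 - 3x_2 = 11.
Solving simultaneously gives x_1 = 5/6, x_2 = -7/6.

x_1 = 5/6, x_2 = -7/6, minimum W = -25/3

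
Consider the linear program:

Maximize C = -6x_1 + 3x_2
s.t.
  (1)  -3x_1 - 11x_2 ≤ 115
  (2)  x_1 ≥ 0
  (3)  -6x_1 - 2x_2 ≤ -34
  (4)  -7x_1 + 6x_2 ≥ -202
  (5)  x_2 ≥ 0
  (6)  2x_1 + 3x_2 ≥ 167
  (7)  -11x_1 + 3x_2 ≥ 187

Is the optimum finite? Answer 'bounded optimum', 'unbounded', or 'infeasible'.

unbounded

From the feasible point (0, 187/3), moving in the direction (0, 1) keeps every constraint satisfied while C increases without bound.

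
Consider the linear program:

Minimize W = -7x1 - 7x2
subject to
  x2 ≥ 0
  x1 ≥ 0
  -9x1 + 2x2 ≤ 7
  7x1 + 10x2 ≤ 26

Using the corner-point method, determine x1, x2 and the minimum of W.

x1 = 26/7, x2 = 0, minimum W = -26

Vertices and W = -7x1 - 7x2:
  (0, 0) → W = 0
  (26/7, 0) → W = -26
  (0, 13/5) → W = -91/5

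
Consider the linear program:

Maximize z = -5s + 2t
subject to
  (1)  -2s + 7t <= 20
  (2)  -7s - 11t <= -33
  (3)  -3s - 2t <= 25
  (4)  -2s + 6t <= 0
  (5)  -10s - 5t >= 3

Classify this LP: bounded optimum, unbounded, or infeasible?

infeasible

The boundaries -2s + 7t = 20 and -2s + 6t = 0 meet at (60, 20), but that point violates -10s - 5t ≥ 3. Every candidate vertex is excluded by some other constraint, so the feasible region is empty.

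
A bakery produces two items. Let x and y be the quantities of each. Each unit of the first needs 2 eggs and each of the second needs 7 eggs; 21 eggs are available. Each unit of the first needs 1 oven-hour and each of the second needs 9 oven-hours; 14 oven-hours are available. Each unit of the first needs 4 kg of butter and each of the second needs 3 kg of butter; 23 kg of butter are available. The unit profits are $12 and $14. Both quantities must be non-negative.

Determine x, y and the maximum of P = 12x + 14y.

Corner points and P = 12x + 14y:
  (0, 0) → P = 0
  (0, 14/9) → P = 196/9
  (23/4, 0) → P = 69
  (5, 1) → P = 74

The optimum lies where x + 9y = 14 and 4x + 3y = 23.
Solving simultaneously gives x = 5, y = 1.

x = 5, y = 1, maximum P = 74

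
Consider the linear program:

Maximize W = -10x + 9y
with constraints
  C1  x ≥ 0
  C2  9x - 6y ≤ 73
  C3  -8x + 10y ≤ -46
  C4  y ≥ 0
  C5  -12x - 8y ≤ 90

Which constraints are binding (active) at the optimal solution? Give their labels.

C3 and C4

Vertices and W = -10x + 9y:
  (227/21, 85/21) → W = -215/3
  (73/9, 0) → W = -730/9
  (23/4, 0) → W = -115/2

The maximum is at (23/4, 0). Substituting into each constraint, equality holds for C3 and C4; the remaining constraints have slack.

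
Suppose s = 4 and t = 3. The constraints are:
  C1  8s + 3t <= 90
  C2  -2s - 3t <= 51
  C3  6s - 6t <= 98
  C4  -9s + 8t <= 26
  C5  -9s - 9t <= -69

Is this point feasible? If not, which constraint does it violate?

not feasible — violates C5

Constraint C5: -9s - 9t = -63, which is not ≤ -69. All other constraints are satisfied.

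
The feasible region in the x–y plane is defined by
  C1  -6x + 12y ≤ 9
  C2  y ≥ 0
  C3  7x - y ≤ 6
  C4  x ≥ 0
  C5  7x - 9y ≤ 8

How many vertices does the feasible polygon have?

Intersecting each pair of boundary lines and keeping only the points that satisfy every inequality leaves:
  (27/26, 33/26)
  (0, 3/4)
  (6/7, 0)
  (0, 0)

4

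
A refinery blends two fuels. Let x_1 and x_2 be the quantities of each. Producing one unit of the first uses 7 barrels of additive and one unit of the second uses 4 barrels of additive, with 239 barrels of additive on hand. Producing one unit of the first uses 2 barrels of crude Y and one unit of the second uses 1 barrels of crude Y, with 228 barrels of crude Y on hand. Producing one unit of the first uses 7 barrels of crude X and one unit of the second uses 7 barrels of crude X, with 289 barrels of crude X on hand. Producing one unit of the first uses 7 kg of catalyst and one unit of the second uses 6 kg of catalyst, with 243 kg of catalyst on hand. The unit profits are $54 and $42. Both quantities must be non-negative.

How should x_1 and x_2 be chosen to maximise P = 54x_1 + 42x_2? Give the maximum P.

x_1 = 33, x_2 = 2, maximum P = 1866

Extreme points and P = 54x_1 + 42x_2:
  (0, 0) → P = 0
  (0, 81/2) → P = 1701
  (239/7, 0) → P = 12906/7
  (33, 2) → P = 1866

The binding constraints are 7x_1 + 4x_2 = 239 and 7x_1 + 6x_2 = 243.
Solving simultaneously gives x_1 = 33, x_2 = 2.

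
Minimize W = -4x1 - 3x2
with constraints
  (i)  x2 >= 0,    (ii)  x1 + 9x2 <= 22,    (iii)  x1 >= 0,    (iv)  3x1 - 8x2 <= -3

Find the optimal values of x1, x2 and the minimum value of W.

The optimum lies where x1 + 9x2 = 22 and 3x1 - 8x2 = -3.
Solving simultaneously gives x1 = 149/35, x2 = 69/35.

x1 = 149/35, x2 = 69/35, minimum W = -803/35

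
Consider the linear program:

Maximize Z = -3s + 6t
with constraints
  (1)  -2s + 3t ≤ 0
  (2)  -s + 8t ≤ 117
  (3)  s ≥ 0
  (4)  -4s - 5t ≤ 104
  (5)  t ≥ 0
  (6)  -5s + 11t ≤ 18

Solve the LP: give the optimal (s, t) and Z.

Corner points and Z = -3s + 6t:
  (0, 0) → Z = 0
  (54/7, 36/7) → Z = 54/7
  (1143/29, 567/29) → Z = -27/29
The feasible region is unbounded (it extends along (8, 1), (1, 0)), but Z strictly decreases along every unbounded feasible direction, so there is no improving ray and the maximum is attained at a vertex.

The binding constraints are -2s + 3t = 0 and -5s + 11t = 18.
Solving simultaneously gives s = 54/7, t = 36/7.

s = 54/7, t = 36/7, maximum Z = 54/7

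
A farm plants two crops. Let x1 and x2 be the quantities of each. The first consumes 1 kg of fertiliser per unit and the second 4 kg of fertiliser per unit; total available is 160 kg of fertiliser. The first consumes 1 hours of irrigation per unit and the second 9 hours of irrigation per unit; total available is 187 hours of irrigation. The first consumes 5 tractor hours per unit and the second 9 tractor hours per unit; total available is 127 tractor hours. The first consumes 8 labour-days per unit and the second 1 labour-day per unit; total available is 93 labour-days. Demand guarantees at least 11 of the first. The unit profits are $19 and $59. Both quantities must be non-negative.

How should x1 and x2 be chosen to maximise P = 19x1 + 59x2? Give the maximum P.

x1 = 11, x2 = 5, maximum P = 504

Vertices and P = 19x1 + 59x2:
  (93/8, 0) → P = 1767/8
  (11, 0) → P = 209
  (11, 5) → P = 504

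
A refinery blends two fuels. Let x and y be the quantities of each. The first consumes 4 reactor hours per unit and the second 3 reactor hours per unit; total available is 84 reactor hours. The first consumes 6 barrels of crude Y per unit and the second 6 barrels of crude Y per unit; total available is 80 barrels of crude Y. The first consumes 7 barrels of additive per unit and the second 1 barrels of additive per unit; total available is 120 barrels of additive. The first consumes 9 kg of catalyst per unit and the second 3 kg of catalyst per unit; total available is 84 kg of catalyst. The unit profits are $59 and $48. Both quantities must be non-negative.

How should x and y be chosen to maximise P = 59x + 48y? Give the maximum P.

x = 22/3, y = 6, maximum P = 2162/3

Feasible corners and P = 59x + 48y:
  (0, 0) → P = 0
  (0, 40/3) → P = 640
  (28/3, 0) → P = 1652/3
  (22/3, 6) → P = 2162/3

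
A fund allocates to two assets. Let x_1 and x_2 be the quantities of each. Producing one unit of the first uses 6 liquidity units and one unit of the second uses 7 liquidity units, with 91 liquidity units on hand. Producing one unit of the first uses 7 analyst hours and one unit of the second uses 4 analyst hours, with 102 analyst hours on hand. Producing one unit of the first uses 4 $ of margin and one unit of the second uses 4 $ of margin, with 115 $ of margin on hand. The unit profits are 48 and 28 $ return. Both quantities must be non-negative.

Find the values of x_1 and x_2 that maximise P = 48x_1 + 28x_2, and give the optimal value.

x_1 = 14, x_2 = 1, maximum P = 700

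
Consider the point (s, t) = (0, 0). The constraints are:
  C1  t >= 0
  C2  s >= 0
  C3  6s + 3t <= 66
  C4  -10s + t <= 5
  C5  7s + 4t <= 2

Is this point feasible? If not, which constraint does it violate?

C1: 0 ≥ 0 ✓
C2: 0 ≥ 0 ✓
C3: 0 ≤ 66 ✓
C4: 0 ≤ 5 ✓
C5: 0 ≤ 2 ✓

feasible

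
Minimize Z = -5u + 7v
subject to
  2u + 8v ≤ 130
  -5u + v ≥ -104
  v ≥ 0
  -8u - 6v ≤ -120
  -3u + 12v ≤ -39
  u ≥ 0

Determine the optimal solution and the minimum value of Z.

u = 104/5, v = 0, minimum Z = -104

Feasible corners and Z = -5u + 7v:
  (104/5, 0) → Z = -104
  (403/19, 39/19) → Z = -1742/19
  (15, 0) → Z = -75
  (279/19, 8/19) → Z = -1339/19

The binding constraints are -5u + v = -104 and v = 0.
Solving simultaneously gives u = 104/5, v = 0.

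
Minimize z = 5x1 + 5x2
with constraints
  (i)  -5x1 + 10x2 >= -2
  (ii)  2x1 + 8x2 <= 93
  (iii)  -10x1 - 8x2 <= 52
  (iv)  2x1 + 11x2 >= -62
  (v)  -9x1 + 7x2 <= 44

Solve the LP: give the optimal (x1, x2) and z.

x1 = -18/5, x2 = -2, minimum z = -28

Extreme points and z = 5x1 + 5x2:
  (473/30, 461/60) → z = 469/4
  (-18/5, -2) → z = -28
  (299/86, 925/86) → z = 3060/43
  (-358/71, -14/71) → z = -1860/71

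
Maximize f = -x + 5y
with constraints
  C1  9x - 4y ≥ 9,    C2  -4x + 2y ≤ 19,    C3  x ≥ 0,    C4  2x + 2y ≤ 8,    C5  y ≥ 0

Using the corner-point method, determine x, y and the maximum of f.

x = 25/13, y = 27/13, maximum f = 110/13

Corner points and f = -x + 5y:
  (25/13, 27/13) → f = 110/13
  (1, 0) → f = -1
  (4, 0) → f = -4

The optimum lies where 9x - 4y = 9 and 2x + 2y = 8.
Solving simultaneously gives x = 25/13, y = 27/13.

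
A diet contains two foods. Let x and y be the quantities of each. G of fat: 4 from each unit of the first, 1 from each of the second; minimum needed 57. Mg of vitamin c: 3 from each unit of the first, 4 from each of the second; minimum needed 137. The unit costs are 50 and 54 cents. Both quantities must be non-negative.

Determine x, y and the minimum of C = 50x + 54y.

The feasible region is unbounded (it extends along (0, 1), (1, 0)), but C strictly increases along every unbounded feasible direction, so there is no improving ray and the minimum is attained at a vertex.

x = 7, y = 29, minimum C = 1916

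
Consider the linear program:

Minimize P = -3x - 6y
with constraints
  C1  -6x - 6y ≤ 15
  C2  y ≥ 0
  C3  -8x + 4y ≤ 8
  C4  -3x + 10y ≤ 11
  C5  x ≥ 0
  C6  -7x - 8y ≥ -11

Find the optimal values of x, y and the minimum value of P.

x = 11/47, y = 55/47, minimum P = -363/47

Feasible corners and P = -3x - 6y:
  (0, 0) → P = 0
  (11/7, 0) → P = -33/7
  (0, 11/10) → P = -33/5
  (11/47, 55/47) → P = -363/47

The binding constraints are -3x + 10y = 11 and -7x - 8y = -11.
Solving simultaneously gives x = 11/47, y = 55/47.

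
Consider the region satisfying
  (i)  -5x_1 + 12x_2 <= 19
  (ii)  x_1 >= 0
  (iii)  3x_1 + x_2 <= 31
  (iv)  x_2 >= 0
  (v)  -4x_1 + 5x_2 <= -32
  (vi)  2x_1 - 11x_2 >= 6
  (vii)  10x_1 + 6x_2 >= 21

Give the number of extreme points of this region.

4

Pairwise boundary intersections that survive every other constraint:
  (31/3, 0)
  (347/35, 44/35)
  (8, 0)
  (161/17, 20/17)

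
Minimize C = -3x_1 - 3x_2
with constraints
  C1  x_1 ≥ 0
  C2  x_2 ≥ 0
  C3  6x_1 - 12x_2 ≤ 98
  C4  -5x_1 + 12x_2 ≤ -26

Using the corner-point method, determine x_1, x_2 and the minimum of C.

x_1 = 72, x_2 = 167/6, minimum C = -599/2

Extreme points and C = -3x_1 - 3x_2:
  (49/3, 0) → C = -49
  (26/5, 0) → C = -78/5
  (72, 167/6) → C = -599/2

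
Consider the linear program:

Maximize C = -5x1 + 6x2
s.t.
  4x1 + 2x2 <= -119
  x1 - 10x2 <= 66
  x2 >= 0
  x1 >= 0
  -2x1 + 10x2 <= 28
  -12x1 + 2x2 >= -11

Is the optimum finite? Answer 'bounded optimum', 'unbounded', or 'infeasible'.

infeasible

The boundaries x2 = 0 and x1 = 0 meet at (0, 0), but that point violates 4x1 + 2x2 ≤ -119. Every candidate vertex is excluded by some other constraint, so the feasible region is empty.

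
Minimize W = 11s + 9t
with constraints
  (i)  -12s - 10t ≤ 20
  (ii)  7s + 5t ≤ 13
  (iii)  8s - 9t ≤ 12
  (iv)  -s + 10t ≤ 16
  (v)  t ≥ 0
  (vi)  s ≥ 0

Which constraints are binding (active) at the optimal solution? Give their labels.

(v) and (vi)

Extreme points and W = 11s + 9t:
  (177/103, 20/103) → W = 2127/103
  (2/3, 5/3) → W = 67/3
  (3/2, 0) → W = 33/2
  (0, 8/5) → W = 72/5
  (0, 0) → W = 0

The minimum is at (0, 0). Substituting into each constraint, equality holds for (v) and (vi); the remaining constraints have slack.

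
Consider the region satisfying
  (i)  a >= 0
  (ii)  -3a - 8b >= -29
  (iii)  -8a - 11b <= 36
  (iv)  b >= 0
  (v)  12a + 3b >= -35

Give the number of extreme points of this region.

Of the 10 pairwise boundary intersections, those satisfying every inequality are:
  (0, 29/8)
  (0, 0)
  (29/3, 0)

3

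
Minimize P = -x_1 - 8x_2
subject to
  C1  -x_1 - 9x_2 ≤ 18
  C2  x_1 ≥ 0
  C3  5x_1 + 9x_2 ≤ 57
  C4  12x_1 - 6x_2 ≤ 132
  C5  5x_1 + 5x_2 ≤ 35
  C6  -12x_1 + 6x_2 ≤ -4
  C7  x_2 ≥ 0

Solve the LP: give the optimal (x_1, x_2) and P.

Vertices and P = -x_1 - 8x_2:
  (23/9, 40/9) → P = -343/9
  (7, 0) → P = -7
  (1/3, 0) → P = -1/3

x_1 = 23/9, x_2 = 40/9, minimum P = -343/9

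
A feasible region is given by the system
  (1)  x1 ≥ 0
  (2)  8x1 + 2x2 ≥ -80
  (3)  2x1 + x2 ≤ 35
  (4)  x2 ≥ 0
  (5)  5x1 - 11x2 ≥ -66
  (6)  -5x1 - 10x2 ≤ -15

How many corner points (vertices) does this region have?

Intersecting each pair of boundary lines and keeping only the points that satisfy every inequality leaves:
  (0, 6)
  (0, 3/2)
  (35/2, 0)
  (319/27, 307/27)
  (3, 0)

5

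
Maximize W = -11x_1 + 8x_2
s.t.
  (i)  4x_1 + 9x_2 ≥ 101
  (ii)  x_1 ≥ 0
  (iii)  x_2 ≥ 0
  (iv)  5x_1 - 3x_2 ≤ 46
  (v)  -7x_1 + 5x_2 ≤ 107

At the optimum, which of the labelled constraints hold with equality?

Extreme points and W = -11x_1 + 8x_2:
  (0, 101/9) → W = 808/9
  (239/19, 107/19) → W = -1773/19
  (0, 107/5) → W = 856/5
  (551/4, 857/4) → W = 795/4

The maximum is at (551/4, 857/4). Substituting into each constraint, equality holds for (iv) and (v); the remaining constraints have slack.

(iv) and (v)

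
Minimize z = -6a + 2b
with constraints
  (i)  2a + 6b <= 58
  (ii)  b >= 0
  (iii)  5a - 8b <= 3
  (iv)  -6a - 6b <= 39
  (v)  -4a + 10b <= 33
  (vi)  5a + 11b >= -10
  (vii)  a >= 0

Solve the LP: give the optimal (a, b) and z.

a = 241/23, b = 142/23, minimum z = -1162/23

The optimum lies where 2a + 6b = 58 and 5a - 8b = 3.
Solving simultaneously gives a = 241/23, b = 142/23.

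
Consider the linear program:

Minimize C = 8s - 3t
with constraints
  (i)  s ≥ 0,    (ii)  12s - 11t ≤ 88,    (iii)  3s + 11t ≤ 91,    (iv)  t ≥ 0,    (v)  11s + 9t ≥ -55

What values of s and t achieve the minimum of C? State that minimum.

s = 0, t = 91/11, minimum C = -273/11

Corner points and C = 8s - 3t:
  (0, 91/11) → C = -273/11
  (0, 0) → C = 0
  (179/15, 276/55) → C = 13268/165
  (22/3, 0) → C = 176/3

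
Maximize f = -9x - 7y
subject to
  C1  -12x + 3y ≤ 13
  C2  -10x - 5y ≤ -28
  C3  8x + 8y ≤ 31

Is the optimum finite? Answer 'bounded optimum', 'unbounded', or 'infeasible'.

From the feasible point (69/40, 43/20), moving in the direction (5, -10) keeps every constraint satisfied while f increases without bound.

unbounded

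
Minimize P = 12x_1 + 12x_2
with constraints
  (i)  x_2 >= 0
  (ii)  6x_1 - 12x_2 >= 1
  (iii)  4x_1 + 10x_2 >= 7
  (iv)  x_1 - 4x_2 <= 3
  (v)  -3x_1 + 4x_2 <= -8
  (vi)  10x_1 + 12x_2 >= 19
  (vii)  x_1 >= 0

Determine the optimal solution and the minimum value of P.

x_1 = 8/3, x_2 = 0, minimum P = 32

Extreme points and P = 12x_1 + 12x_2:
  (3, 0) → P = 36
  (8/3, 0) → P = 32
  (23/3, 15/4) → P = 137
The feasible region is unbounded (it extends along (2, 1), (4, 1)), but P strictly increases along every unbounded feasible direction, so there is no improving ray and the minimum is attained at a vertex.

The optimum lies where x_2 = 0 and -3x_1 + 4x_2 = -8.
Solving simultaneously gives x_1 = 8/3, x_2 = 0.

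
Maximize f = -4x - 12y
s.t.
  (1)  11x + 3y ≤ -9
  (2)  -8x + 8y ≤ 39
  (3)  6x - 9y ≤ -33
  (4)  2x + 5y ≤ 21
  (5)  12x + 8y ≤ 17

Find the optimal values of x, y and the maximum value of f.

x = -29/8, y = 5/4, maximum f = -1/2

Corner points and f = -4x - 12y:
  (-27/16, 51/16) → f = -63/2
  (-20/13, 103/39) → f = -332/13
  (-29/8, 5/4) → f = -1/2

The binding constraints are -8x + 8y = 39 and 6x - 9y = -33.
Solving simultaneously gives x = -29/8, y = 5/4.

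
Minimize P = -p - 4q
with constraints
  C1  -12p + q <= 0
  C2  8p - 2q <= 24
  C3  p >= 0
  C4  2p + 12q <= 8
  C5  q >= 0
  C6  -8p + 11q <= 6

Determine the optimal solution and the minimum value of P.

p = 76/25, q = 4/25, minimum P = -92/25

The optimum lies where 8p - 2q = 24 and 2p + 12q = 8.
Solving simultaneously gives p = 76/25, q = 4/25.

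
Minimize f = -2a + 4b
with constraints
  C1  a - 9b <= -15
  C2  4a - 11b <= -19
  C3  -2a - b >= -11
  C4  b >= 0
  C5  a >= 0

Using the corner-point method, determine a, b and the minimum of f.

a = 51/13, b = 41/13, minimum f = 62/13

The binding constraints are 4a - 11b = -19 and -2a - b = -11.
Solving simultaneously gives a = 51/13, b = 41/13.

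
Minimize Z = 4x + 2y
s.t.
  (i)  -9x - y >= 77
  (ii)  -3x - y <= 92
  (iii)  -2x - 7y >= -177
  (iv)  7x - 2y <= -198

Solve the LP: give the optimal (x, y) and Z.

Corner points and Z = 4x + 2y:
  (-821/19, 715/19) → Z = -1854/19
  (-382/13, -50/13) → Z = -1628/13
  (-1032/53, 1635/53) → Z = -858/53

x = -382/13, y = -50/13, minimum Z = -1628/13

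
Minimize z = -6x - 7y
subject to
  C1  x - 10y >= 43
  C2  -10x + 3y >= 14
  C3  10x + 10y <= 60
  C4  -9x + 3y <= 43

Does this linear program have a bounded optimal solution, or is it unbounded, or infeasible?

Corner points and z = -6x - 7y:
  (-269/97, -444/97) → z = 4722/97
  (-559/87, -430/87) → z = 6364/87
The feasible region has finitely many vertices and no improving ray; the minimum is 4722/97 at (-269/97, -444/97).

bounded optimum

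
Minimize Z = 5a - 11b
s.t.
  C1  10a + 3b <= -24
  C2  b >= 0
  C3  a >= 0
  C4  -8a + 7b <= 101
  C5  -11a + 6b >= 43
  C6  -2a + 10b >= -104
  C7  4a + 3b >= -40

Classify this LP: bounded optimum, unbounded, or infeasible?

The boundaries 10a + 3b = -24 and -8a + 7b = 101 meet at (-471/94, 409/47), but that point violates a ≥ 0. Every candidate vertex is excluded by some other constraint, so the feasible region is empty.

infeasible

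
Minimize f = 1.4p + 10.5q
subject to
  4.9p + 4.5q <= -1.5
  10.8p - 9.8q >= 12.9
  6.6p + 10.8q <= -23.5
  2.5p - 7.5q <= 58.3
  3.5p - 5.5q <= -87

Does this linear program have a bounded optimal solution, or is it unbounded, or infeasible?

infeasible

The boundaries 4.9p + 4.5q = -1.5 and 6.6p + 10.8q = -23.5 meet at (995/258, -10525/2322), but that point violates 3.5p - 5.5q ≤ -87. Every candidate vertex is excluded by some other constraint, so the feasible region is empty.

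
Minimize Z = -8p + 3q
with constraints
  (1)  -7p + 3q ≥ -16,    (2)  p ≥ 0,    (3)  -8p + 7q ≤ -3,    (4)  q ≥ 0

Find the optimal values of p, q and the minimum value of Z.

Feasible corners and Z = -8p + 3q:
  (103/25, 107/25) → Z = -503/25
  (16/7, 0) → Z = -128/7
  (3/8, 0) → Z = -3

p = 103/25, q = 107/25, minimum Z = -503/25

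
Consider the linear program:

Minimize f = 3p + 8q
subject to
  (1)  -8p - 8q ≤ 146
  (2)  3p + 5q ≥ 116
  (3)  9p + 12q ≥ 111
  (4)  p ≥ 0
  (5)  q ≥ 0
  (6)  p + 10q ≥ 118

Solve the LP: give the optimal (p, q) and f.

Corner points and f = 3p + 8q:
  (0, 116/5) → f = 928/5
  (114/5, 238/25) → f = 3614/25
  (118, 0) → f = 354
The feasible region is unbounded (it extends along (0, 1), (1, 0)), but f strictly increases along every unbounded feasible direction, so there is no improving ray and the minimum is attained at a vertex.

p = 114/5, q = 238/25, minimum f = 3614/25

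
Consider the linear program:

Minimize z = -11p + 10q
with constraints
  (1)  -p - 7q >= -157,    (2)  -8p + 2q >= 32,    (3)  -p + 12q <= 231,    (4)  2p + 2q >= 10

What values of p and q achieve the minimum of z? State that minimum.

Feasible corners and z = -11p + 10q:
  (39/47, 908/47) → z = 8651/47
  (-11/5, 36/5) → z = 481/5
  (-171/13, 236/13) → z = 4241/13

The binding constraints are -8p + 2q = 32 and 2p + 2q = 10.
Solving simultaneously gives p = -11/5, q = 36/5.

p = -11/5, q = 36/5, minimum z = 481/5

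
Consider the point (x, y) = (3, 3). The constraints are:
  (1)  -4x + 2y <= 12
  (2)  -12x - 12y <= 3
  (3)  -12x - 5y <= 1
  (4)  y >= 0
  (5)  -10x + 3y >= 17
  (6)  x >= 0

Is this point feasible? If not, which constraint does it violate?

Constraint (5): -10x + 3y = -21, which is not ≥ 17. All other constraints are satisfied.

not feasible — violates (5)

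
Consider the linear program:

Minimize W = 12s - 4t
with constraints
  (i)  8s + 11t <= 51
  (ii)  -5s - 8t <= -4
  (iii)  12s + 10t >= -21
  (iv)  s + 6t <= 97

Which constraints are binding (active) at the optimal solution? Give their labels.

Extreme points and W = 12s - 4t:
  (364/9, -223/9) → W = 5260/9
  (-57/4, 15) → W = -231
  (-104/23, 153/46) → W = -1554/23

The minimum is at (-57/4, 15). Substituting into each constraint, equality holds for (i) and (iii); the remaining constraints have slack.

(i) and (iii)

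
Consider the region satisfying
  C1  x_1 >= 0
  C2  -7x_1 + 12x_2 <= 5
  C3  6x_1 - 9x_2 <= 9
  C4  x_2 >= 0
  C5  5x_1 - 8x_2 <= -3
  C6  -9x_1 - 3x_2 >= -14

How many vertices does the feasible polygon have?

3

Pairwise boundary intersections that survive every other constraint:
  (0, 5/12)
  (0, 3/8)
  (1, 1)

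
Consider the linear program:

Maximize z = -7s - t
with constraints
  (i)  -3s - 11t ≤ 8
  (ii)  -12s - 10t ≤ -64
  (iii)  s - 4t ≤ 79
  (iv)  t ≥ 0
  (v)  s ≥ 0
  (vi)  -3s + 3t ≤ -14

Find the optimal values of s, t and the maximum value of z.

The feasible region is unbounded (it extends along (1, 1), (4, 1)), but z strictly decreases along every unbounded feasible direction, so there is no improving ray and the maximum is attained at a vertex.

At the optimal vertex, -12s - 10t = -64 and -3s + 3t = -14.
Solving simultaneously gives s = 166/33, t = 4/11.

s = 166/33, t = 4/11, maximum z = -1174/33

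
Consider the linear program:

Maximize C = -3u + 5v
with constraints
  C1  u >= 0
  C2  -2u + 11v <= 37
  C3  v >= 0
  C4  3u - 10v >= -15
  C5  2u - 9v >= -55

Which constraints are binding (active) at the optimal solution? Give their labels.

C1 and C4

Feasible corners and C = -3u + 5v:
  (0, 0) → C = 0
  (0, 3/2) → C = 15/2
  (205/13, 81/13) → C = -210/13
The feasible region is unbounded (it extends along (11, 2), (1, 0)), but C strictly decreases along every unbounded feasible direction, so there is no improving ray and the maximum is attained at a vertex.

The maximum is at (0, 3/2). Substituting into each constraint, equality holds for C1 and C4; the remaining constraints have slack.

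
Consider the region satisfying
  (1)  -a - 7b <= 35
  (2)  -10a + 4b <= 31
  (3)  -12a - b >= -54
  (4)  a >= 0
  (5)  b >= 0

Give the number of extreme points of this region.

4

The feasible vertices (each the meet of two boundaries and inside every other half-plane) are:
  (185/58, 456/29)
  (0, 31/4)
  (9/2, 0)
  (0, 0)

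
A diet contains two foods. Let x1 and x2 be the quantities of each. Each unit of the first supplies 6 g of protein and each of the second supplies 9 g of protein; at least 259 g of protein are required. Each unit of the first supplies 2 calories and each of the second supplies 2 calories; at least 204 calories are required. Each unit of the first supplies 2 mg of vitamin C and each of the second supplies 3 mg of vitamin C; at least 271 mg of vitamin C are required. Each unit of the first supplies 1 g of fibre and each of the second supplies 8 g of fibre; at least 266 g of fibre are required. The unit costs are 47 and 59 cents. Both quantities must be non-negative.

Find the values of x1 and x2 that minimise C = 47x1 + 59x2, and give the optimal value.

x1 = 35, x2 = 67, minimum C = 5598

Vertices and C = 47x1 + 59x2:
  (0, 102) → C = 6018
  (266, 0) → C = 12502
  (35, 67) → C = 5598
  (1370/13, 261/13) → C = 79789/13
The feasible region is unbounded (it extends along (0, 1), (1, 0)), but C strictly increases along every unbounded feasible direction, so there is no improving ray and the minimum is attained at a vertex.

The binding constraints are 2x1 + 2x2 = 204 and 2x1 + 3x2 = 271.
Solving simultaneously gives x1 = 35, x2 = 67.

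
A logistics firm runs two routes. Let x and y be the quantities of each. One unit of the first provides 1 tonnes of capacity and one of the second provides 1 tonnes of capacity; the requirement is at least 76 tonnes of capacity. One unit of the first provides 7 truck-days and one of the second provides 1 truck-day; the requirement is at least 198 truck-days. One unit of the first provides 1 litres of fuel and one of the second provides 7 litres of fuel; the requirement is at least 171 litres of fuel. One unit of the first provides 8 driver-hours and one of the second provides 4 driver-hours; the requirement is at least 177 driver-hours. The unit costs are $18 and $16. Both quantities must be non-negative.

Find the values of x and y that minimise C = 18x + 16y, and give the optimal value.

x = 61/3, y = 167/3, minimum C = 3770/3

Feasible corners and C = 18x + 16y:
  (0, 198) → C = 3168
  (171, 0) → C = 3078
  (61/3, 167/3) → C = 3770/3
  (361/6, 95/6) → C = 4009/3
The feasible region is unbounded (it extends along (0, 1), (1, 0)), but C strictly increases along every unbounded feasible direction, so there is no improving ray and the minimum is attained at a vertex.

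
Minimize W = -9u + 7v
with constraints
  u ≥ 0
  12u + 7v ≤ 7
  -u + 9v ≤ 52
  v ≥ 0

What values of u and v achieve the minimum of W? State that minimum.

u = 7/12, v = 0, minimum W = -21/4

Vertices and W = -9u + 7v:
  (0, 1) → W = 7
  (0, 0) → W = 0
  (7/12, 0) → W = -21/4

The binding constraints are 12u + 7v = 7 and v = 0.
Solving simultaneously gives u = 7/12, v = 0.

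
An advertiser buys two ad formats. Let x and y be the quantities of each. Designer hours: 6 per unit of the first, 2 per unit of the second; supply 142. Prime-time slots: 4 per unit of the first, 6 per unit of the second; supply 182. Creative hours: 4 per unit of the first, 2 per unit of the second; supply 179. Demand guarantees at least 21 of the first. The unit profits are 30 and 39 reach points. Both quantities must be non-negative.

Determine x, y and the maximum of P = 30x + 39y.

At the optimal vertex, 6x + 2y = 142 and x = 21.
Solving simultaneously gives x = 21, y = 8.

x = 21, y = 8, maximum P = 942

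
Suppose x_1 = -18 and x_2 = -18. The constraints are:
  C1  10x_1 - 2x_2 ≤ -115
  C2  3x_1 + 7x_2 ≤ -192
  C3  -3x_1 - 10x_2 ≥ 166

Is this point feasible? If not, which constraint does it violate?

not feasible — violates C2

Constraint C2: 3x_1 + 7x_2 = -180, which is not ≤ -192. All other constraints are satisfied.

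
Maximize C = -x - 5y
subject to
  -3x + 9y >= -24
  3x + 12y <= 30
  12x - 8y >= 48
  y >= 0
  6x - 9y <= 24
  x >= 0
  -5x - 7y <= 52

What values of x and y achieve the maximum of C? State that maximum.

x = 4, y = 0, maximum C = -4

Extreme points and C = -x - 5y:
  (34/7, 9/7) → C = -79/7
  (62/11, 12/11) → C = -122/11
  (4, 0) → C = -4

The optimum lies where 12x - 8y = 48 and y = 0.
Solving simultaneously gives x = 4, y = 0.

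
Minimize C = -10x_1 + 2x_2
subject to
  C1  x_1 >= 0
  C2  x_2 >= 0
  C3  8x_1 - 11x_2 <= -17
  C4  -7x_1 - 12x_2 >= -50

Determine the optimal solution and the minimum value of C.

Extreme points and C = -10x_1 + 2x_2:
  (0, 17/11) → C = 34/11
  (0, 25/6) → C = 25/3
  (2, 3) → C = -14

The binding constraints are 8x_1 - 11x_2 = -17 and -7x_1 - 12x_2 = -50.
Solving simultaneously gives x_1 = 2, x_2 = 3.

x_1 = 2, x_2 = 3, minimum C = -14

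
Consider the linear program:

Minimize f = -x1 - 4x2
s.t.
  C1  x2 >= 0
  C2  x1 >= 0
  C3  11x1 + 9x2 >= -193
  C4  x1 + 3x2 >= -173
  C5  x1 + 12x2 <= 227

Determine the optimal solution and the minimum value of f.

Vertices and f = -x1 - 4x2:
  (0, 0) → f = 0
  (227, 0) → f = -227
  (0, 227/12) → f = -227/3

x1 = 227, x2 = 0, minimum f = -227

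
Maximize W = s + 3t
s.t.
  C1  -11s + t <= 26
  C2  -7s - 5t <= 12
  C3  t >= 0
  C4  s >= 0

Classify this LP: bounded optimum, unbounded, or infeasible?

unbounded

From the feasible point (0, 26), moving in the direction (1, 11) keeps every constraint satisfied while W increases without bound.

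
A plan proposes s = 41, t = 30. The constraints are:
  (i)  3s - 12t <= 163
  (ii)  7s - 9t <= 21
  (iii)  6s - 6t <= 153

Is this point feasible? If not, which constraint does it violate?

feasible

(i): -237 ≤ 163 ✓
(ii): 17 ≤ 21 ✓
(iii): 66 ≤ 153 ✓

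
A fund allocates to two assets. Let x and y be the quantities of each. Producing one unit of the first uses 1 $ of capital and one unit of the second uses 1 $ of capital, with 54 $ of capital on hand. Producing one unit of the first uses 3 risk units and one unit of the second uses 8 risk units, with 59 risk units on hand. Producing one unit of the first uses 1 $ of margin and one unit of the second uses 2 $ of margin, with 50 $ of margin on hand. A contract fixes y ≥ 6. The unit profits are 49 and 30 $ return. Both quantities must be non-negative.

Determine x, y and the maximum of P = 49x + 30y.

Feasible corners and P = 49x + 30y:
  (0, 59/8) → P = 885/4
  (0, 6) → P = 180
  (11/3, 6) → P = 1079/3

x = 11/3, y = 6, maximum P = 1079/3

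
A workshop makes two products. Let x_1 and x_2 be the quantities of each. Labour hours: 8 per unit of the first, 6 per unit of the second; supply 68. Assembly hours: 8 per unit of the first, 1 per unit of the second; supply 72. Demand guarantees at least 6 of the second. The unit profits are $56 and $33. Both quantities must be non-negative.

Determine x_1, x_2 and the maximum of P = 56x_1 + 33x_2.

x_1 = 4, x_2 = 6, maximum P = 422

The binding constraints are 8x_1 + 6x_2 = 68 and x_2 = 6.
Solving simultaneously gives x_1 = 4, x_2 = 6.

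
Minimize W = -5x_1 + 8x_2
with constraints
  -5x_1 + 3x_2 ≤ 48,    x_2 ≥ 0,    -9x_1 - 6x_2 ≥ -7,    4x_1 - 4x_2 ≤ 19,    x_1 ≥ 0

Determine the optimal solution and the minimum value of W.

Extreme points and W = -5x_1 + 8x_2:
  (7/9, 0) → W = -35/9
  (0, 0) → W = 0
  (0, 7/6) → W = 28/3

x_1 = 7/9, x_2 = 0, minimum W = -35/9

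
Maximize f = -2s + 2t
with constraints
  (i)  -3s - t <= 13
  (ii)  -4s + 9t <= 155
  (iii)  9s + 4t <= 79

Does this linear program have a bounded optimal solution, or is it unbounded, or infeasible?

Corner points and f = -2s + 2t:
  (-272/31, 413/31) → f = 1370/31
  (91/97, 1711/97) → f = 3240/97
The feasible region has finitely many vertices and no improving ray; the maximum is 1370/31 at (-272/31, 413/31).

bounded optimum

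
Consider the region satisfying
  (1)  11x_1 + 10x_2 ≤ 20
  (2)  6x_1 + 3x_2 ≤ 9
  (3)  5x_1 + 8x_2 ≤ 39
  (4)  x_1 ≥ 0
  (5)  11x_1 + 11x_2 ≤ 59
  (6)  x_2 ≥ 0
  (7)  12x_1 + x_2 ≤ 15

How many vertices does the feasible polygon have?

Intersecting each pair of boundary lines and keeping only the points that satisfy every inequality leaves:
  (10/9, 7/9)
  (0, 2)
  (6/5, 3/5)
  (0, 0)
  (5/4, 0)

5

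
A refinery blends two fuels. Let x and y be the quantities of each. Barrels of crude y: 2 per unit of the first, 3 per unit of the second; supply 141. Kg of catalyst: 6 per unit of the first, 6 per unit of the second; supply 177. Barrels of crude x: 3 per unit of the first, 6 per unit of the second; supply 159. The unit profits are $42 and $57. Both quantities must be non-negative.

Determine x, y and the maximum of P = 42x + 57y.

x = 6, y = 47/2, maximum P = 3183/2

Corner points and P = 42x + 57y:
  (0, 0) → P = 0
  (0, 53/2) → P = 3021/2
  (59/2, 0) → P = 1239
  (6, 47/2) → P = 3183/2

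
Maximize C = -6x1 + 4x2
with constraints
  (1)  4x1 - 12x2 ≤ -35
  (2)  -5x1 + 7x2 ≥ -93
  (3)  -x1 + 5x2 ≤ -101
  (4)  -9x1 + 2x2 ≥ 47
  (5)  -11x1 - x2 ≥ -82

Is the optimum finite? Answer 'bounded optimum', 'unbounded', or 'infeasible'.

unbounded

From the feasible point (-1387/8, -439/8), moving in the direction (-12, -4) keeps every constraint satisfied while C increases without bound.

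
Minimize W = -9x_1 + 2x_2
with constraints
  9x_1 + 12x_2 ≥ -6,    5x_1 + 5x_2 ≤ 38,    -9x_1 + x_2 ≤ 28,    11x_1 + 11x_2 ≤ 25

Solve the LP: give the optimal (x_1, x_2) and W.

Feasible corners and W = -9x_1 + 2x_2:
  (-38/13, 22/13) → W = 386/13
  (122/11, -97/11) → W = -1292/11
  (-283/110, 533/110) → W = 3613/110

The optimum lies where 9x_1 + 12x_2 = -6 and 11x_1 + 11x_2 = 25.
Solving simultaneously gives x_1 = 122/11, x_2 = -97/11.

x_1 = 122/11, x_2 = -97/11, minimum W = -1292/11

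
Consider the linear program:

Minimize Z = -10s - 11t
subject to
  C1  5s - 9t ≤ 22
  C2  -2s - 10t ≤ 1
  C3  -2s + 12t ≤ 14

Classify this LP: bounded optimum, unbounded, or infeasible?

Extreme points and Z = -10s - 11t:
  (211/68, -49/68) → Z = -1571/68
  (65/7, 19/7) → Z = -859/7
  (-38/11, 13/22) → Z = 617/22
The feasible region has finitely many vertices and no improving ray; the minimum is -859/7 at (65/7, 19/7).

bounded optimum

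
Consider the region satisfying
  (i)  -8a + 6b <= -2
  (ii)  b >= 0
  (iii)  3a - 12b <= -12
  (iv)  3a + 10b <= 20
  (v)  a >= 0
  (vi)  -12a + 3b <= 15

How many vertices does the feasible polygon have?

3

Of the 15 pairwise boundary intersections, those satisfying every inequality are:
  (16/13, 17/13)
  (10/7, 11/7)
  (20/11, 16/11)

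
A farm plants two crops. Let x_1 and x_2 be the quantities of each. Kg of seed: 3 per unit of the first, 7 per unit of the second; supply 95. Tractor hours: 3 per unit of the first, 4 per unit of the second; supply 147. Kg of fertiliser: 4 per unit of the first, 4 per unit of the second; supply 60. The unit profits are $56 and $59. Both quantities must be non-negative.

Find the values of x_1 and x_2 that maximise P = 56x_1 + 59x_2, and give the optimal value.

Vertices and P = 56x_1 + 59x_2:
  (0, 0) → P = 0
  (0, 95/7) → P = 5605/7
  (15, 0) → P = 840
  (5/2, 25/2) → P = 1755/2

The optimum lies where 3x_1 + 7x_2 = 95 and 4x_1 + 4x_2 = 60.
Solving simultaneously gives x_1 = 5/2, x_2 = 25/2.

x_1 = 5/2, x_2 = 25/2, maximum P = 1755/2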